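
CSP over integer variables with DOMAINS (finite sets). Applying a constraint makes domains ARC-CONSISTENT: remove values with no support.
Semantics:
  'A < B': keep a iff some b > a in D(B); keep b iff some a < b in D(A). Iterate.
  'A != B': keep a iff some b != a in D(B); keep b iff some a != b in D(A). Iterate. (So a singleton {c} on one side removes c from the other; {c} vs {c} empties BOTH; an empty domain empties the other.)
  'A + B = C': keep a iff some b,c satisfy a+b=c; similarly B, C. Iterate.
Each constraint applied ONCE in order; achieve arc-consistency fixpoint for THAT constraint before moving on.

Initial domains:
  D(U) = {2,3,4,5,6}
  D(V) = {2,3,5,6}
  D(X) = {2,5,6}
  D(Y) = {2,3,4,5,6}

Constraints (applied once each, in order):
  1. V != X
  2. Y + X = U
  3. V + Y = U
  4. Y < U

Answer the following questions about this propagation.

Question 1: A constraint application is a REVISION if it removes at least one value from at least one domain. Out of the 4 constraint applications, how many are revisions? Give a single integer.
Answer: 2

Derivation:
Constraint 1 (V != X) on D(V)={2,3,5,6} D(X)={2,5,6}: no change => not a revision
Constraint 2 (Y + X = U) on D(Y)={2,3,4,5,6} D(X)={2,5,6} D(U)={2,3,4,5,6}: Y {2,3,4,5,6}->{2,3,4}; X {2,5,6}->{2}; U {2,3,4,5,6}->{4,5,6} => REVISION
Constraint 3 (V + Y = U) on D(V)={2,3,5,6} D(Y)={2,3,4} D(U)={4,5,6}: V {2,3,5,6}->{2,3} => REVISION
Constraint 4 (Y < U) on D(Y)={2,3,4} D(U)={4,5,6}: no change => not a revision
Total revisions = 2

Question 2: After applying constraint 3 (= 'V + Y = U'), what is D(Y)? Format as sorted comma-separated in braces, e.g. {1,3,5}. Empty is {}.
Constraint 1 (V != X) on D(V)={2,3,5,6} D(X)={2,5,6}: no change
Constraint 2 (Y + X = U) on D(Y)={2,3,4,5,6} D(X)={2,5,6} D(U)={2,3,4,5,6}: Y {2,3,4,5,6}->{2,3,4}; X {2,5,6}->{2}; U {2,3,4,5,6}->{4,5,6}
Constraint 3 (V + Y = U) on D(V)={2,3,5,6} D(Y)={2,3,4} D(U)={4,5,6}: V {2,3,5,6}->{2,3}
So after constraint 3: D(Y) = {2,3,4}

Answer: {2,3,4}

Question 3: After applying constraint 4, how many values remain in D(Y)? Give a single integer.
Answer: 3

Derivation:
Constraint 1 (V != X) on D(V)={2,3,5,6} D(X)={2,5,6}: no change
Constraint 2 (Y + X = U) on D(Y)={2,3,4,5,6} D(X)={2,5,6} D(U)={2,3,4,5,6}: Y {2,3,4,5,6}->{2,3,4}; X {2,5,6}->{2}; U {2,3,4,5,6}->{4,5,6}
Constraint 3 (V + Y = U) on D(V)={2,3,5,6} D(Y)={2,3,4} D(U)={4,5,6}: V {2,3,5,6}->{2,3}
Constraint 4 (Y < U) on D(Y)={2,3,4} D(U)={4,5,6}: no change
So after constraint 4: D(Y)={2,3,4}, size = 3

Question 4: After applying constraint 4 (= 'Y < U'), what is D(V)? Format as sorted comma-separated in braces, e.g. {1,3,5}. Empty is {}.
Answer: {2,3}

Derivation:
Constraint 1 (V != X) on D(V)={2,3,5,6} D(X)={2,5,6}: no change
Constraint 2 (Y + X = U) on D(Y)={2,3,4,5,6} D(X)={2,5,6} D(U)={2,3,4,5,6}: Y {2,3,4,5,6}->{2,3,4}; X {2,5,6}->{2}; U {2,3,4,5,6}->{4,5,6}
Constraint 3 (V + Y = U) on D(V)={2,3,5,6} D(Y)={2,3,4} D(U)={4,5,6}: V {2,3,5,6}->{2,3}
Constraint 4 (Y < U) on D(Y)={2,3,4} D(U)={4,5,6}: no change
So after constraint 4: D(V) = {2,3}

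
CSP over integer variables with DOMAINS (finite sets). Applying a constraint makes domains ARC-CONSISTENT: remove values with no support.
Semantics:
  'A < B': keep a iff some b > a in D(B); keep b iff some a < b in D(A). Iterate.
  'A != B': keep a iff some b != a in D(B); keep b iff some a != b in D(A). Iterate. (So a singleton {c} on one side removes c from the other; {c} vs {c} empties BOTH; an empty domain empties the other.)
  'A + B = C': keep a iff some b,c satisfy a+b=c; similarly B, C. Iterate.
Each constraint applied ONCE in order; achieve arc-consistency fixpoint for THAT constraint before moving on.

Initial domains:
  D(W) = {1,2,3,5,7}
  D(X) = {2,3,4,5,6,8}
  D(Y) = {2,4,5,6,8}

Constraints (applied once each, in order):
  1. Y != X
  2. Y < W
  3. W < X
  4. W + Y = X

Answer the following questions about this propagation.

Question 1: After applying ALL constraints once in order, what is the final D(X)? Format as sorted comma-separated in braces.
Constraint 1 (Y != X) on D(Y)={2,4,5,6,8} D(X)={2,3,4,5,6,8}: no change
Constraint 2 (Y < W) on D(Y)={2,4,5,6,8} D(W)={1,2,3,5,7}: Y {2,4,5,6,8}->{2,4,5,6}; W {1,2,3,5,7}->{3,5,7}
Constraint 3 (W < X) on D(W)={3,5,7} D(X)={2,3,4,5,6,8}: X {2,3,4,5,6,8}->{4,5,6,8}
Constraint 4 (W + Y = X) on D(W)={3,5,7} D(Y)={2,4,5,6} D(X)={4,5,6,8}: W {3,5,7}->{3}; Y {2,4,5,6}->{2,5}; X {4,5,6,8}->{5,8}
So after all 4 constraints: D(X) = {5,8}

Answer: {5,8}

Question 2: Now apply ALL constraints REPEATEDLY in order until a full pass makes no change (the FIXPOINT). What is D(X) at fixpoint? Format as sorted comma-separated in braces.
pass 0 (initial): D(X)={2,3,4,5,6,8}
pass 1: W {1,2,3,5,7}->{3}; X {2,3,4,5,6,8}->{5,8}; Y {2,4,5,6,8}->{2,5}
pass 2: X {5,8}->{5}; Y {2,5}->{2}
pass 3: no change
Fixpoint after 3 passes: D(X) = {5}

Answer: {5}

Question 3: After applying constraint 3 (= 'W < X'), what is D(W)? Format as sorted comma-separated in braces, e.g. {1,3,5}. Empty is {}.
Answer: {3,5,7}

Derivation:
Constraint 1 (Y != X) on D(Y)={2,4,5,6,8} D(X)={2,3,4,5,6,8}: no change
Constraint 2 (Y < W) on D(Y)={2,4,5,6,8} D(W)={1,2,3,5,7}: Y {2,4,5,6,8}->{2,4,5,6}; W {1,2,3,5,7}->{3,5,7}
Constraint 3 (W < X) on D(W)={3,5,7} D(X)={2,3,4,5,6,8}: X {2,3,4,5,6,8}->{4,5,6,8}
So after constraint 3: D(W) = {3,5,7}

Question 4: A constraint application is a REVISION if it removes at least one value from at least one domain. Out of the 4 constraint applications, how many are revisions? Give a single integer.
Answer: 3

Derivation:
Constraint 1 (Y != X) on D(Y)={2,4,5,6,8} D(X)={2,3,4,5,6,8}: no change => not a revision
Constraint 2 (Y < W) on D(Y)={2,4,5,6,8} D(W)={1,2,3,5,7}: Y {2,4,5,6,8}->{2,4,5,6}; W {1,2,3,5,7}->{3,5,7} => REVISION
Constraint 3 (W < X) on D(W)={3,5,7} D(X)={2,3,4,5,6,8}: X {2,3,4,5,6,8}->{4,5,6,8} => REVISION
Constraint 4 (W + Y = X) on D(W)={3,5,7} D(Y)={2,4,5,6} D(X)={4,5,6,8}: W {3,5,7}->{3}; Y {2,4,5,6}->{2,5}; X {4,5,6,8}->{5,8} => REVISION
Total revisions = 3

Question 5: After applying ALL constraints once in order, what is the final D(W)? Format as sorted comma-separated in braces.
Constraint 1 (Y != X) on D(Y)={2,4,5,6,8} D(X)={2,3,4,5,6,8}: no change
Constraint 2 (Y < W) on D(Y)={2,4,5,6,8} D(W)={1,2,3,5,7}: Y {2,4,5,6,8}->{2,4,5,6}; W {1,2,3,5,7}->{3,5,7}
Constraint 3 (W < X) on D(W)={3,5,7} D(X)={2,3,4,5,6,8}: X {2,3,4,5,6,8}->{4,5,6,8}
Constraint 4 (W + Y = X) on D(W)={3,5,7} D(Y)={2,4,5,6} D(X)={4,5,6,8}: W {3,5,7}->{3}; Y {2,4,5,6}->{2,5}; X {4,5,6,8}->{5,8}
So after all 4 constraints: D(W) = {3}

Answer: {3}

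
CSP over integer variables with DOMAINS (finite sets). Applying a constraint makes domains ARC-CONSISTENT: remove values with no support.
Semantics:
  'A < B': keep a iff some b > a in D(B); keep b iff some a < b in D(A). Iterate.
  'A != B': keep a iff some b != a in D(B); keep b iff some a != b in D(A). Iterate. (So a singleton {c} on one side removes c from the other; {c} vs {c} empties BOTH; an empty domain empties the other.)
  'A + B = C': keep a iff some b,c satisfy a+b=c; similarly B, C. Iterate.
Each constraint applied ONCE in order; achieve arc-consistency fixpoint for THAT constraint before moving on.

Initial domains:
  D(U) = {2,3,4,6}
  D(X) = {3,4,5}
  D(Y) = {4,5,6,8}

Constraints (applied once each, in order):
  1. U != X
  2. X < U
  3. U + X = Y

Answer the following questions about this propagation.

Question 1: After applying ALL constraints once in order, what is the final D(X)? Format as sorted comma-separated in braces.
Answer: {4}

Derivation:
Constraint 1 (U != X) on D(U)={2,3,4,6} D(X)={3,4,5}: no change
Constraint 2 (X < U) on D(X)={3,4,5} D(U)={2,3,4,6}: U {2,3,4,6}->{4,6}
Constraint 3 (U + X = Y) on D(U)={4,6} D(X)={3,4,5} D(Y)={4,5,6,8}: U {4,6}->{4}; X {3,4,5}->{4}; Y {4,5,6,8}->{8}
So after all 3 constraints: D(X) = {4}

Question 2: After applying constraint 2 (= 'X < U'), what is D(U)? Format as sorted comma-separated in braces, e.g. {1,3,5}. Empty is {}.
Answer: {4,6}

Derivation:
Constraint 1 (U != X) on D(U)={2,3,4,6} D(X)={3,4,5}: no change
Constraint 2 (X < U) on D(X)={3,4,5} D(U)={2,3,4,6}: U {2,3,4,6}->{4,6}
So after constraint 2: D(U) = {4,6}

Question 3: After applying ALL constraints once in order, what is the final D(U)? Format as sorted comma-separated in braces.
Constraint 1 (U != X) on D(U)={2,3,4,6} D(X)={3,4,5}: no change
Constraint 2 (X < U) on D(X)={3,4,5} D(U)={2,3,4,6}: U {2,3,4,6}->{4,6}
Constraint 3 (U + X = Y) on D(U)={4,6} D(X)={3,4,5} D(Y)={4,5,6,8}: U {4,6}->{4}; X {3,4,5}->{4}; Y {4,5,6,8}->{8}
So after all 3 constraints: D(U) = {4}

Answer: {4}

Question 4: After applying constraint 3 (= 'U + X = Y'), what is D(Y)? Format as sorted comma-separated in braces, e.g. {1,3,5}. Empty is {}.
Constraint 1 (U != X) on D(U)={2,3,4,6} D(X)={3,4,5}: no change
Constraint 2 (X < U) on D(X)={3,4,5} D(U)={2,3,4,6}: U {2,3,4,6}->{4,6}
Constraint 3 (U + X = Y) on D(U)={4,6} D(X)={3,4,5} D(Y)={4,5,6,8}: U {4,6}->{4}; X {3,4,5}->{4}; Y {4,5,6,8}->{8}
So after constraint 3: D(Y) = {8}

Answer: {8}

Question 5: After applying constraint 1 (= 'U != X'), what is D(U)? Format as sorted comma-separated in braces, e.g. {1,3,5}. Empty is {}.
Answer: {2,3,4,6}

Derivation:
Constraint 1 (U != X) on D(U)={2,3,4,6} D(X)={3,4,5}: no change
So after constraint 1: D(U) = {2,3,4,6}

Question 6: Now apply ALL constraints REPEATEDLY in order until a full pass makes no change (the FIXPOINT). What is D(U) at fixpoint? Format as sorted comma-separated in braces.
pass 0 (initial): D(U)={2,3,4,6}
pass 1: U {2,3,4,6}->{4}; X {3,4,5}->{4}; Y {4,5,6,8}->{8}
pass 2: U {4}->{}; X {4}->{}; Y {8}->{}
pass 3: no change
Fixpoint after 3 passes: D(U) = {}

Answer: {}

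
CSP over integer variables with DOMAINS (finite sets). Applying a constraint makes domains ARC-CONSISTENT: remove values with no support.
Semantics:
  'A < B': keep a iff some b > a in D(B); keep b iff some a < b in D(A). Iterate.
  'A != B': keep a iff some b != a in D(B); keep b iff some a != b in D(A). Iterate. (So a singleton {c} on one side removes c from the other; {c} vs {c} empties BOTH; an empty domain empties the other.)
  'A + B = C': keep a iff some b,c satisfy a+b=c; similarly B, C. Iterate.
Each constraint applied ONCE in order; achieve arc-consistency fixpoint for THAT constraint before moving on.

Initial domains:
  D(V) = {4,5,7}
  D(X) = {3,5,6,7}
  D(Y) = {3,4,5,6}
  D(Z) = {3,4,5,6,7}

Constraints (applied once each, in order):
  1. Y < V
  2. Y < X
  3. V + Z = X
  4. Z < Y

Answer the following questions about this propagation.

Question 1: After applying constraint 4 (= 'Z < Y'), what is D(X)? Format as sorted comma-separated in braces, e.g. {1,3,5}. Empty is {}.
Constraint 1 (Y < V) on D(Y)={3,4,5,6} D(V)={4,5,7}: no change
Constraint 2 (Y < X) on D(Y)={3,4,5,6} D(X)={3,5,6,7}: X {3,5,6,7}->{5,6,7}
Constraint 3 (V + Z = X) on D(V)={4,5,7} D(Z)={3,4,5,6,7} D(X)={5,6,7}: V {4,5,7}->{4}; Z {3,4,5,6,7}->{3}; X {5,6,7}->{7}
Constraint 4 (Z < Y) on D(Z)={3} D(Y)={3,4,5,6}: Y {3,4,5,6}->{4,5,6}
So after constraint 4: D(X) = {7}

Answer: {7}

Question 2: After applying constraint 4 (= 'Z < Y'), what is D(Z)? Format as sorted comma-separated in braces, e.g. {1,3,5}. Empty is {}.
Answer: {3}

Derivation:
Constraint 1 (Y < V) on D(Y)={3,4,5,6} D(V)={4,5,7}: no change
Constraint 2 (Y < X) on D(Y)={3,4,5,6} D(X)={3,5,6,7}: X {3,5,6,7}->{5,6,7}
Constraint 3 (V + Z = X) on D(V)={4,5,7} D(Z)={3,4,5,6,7} D(X)={5,6,7}: V {4,5,7}->{4}; Z {3,4,5,6,7}->{3}; X {5,6,7}->{7}
Constraint 4 (Z < Y) on D(Z)={3} D(Y)={3,4,5,6}: Y {3,4,5,6}->{4,5,6}
So after constraint 4: D(Z) = {3}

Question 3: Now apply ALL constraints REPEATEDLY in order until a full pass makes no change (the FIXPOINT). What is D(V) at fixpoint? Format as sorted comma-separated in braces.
Answer: {}

Derivation:
pass 0 (initial): D(V)={4,5,7}
pass 1: V {4,5,7}->{4}; X {3,5,6,7}->{7}; Y {3,4,5,6}->{4,5,6}; Z {3,4,5,6,7}->{3}
pass 2: V {4}->{}; X {7}->{}; Y {4,5,6}->{}; Z {3}->{}
pass 3: no change
Fixpoint after 3 passes: D(V) = {}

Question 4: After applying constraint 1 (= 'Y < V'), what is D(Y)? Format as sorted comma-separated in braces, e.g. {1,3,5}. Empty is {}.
Constraint 1 (Y < V) on D(Y)={3,4,5,6} D(V)={4,5,7}: no change
So after constraint 1: D(Y) = {3,4,5,6}

Answer: {3,4,5,6}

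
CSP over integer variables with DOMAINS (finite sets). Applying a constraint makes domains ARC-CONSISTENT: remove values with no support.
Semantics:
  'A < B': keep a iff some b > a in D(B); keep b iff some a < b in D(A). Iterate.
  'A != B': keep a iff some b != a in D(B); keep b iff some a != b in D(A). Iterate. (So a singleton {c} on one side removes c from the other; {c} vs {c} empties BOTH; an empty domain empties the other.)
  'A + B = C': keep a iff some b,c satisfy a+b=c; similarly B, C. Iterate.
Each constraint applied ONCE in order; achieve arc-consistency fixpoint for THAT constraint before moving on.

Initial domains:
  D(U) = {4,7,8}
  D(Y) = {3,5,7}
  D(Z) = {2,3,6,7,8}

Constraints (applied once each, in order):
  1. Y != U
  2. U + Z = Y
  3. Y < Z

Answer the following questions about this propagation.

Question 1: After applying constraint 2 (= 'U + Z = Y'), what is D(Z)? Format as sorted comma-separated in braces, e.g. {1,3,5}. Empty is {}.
Answer: {3}

Derivation:
Constraint 1 (Y != U) on D(Y)={3,5,7} D(U)={4,7,8}: no change
Constraint 2 (U + Z = Y) on D(U)={4,7,8} D(Z)={2,3,6,7,8} D(Y)={3,5,7}: U {4,7,8}->{4}; Z {2,3,6,7,8}->{3}; Y {3,5,7}->{7}
So after constraint 2: D(Z) = {3}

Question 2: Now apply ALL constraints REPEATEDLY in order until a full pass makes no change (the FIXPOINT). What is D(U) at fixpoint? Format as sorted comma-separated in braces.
pass 0 (initial): D(U)={4,7,8}
pass 1: U {4,7,8}->{4}; Y {3,5,7}->{}; Z {2,3,6,7,8}->{}
pass 2: U {4}->{}
pass 3: no change
Fixpoint after 3 passes: D(U) = {}

Answer: {}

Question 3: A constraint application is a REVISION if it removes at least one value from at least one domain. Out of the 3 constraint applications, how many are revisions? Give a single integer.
Answer: 2

Derivation:
Constraint 1 (Y != U) on D(Y)={3,5,7} D(U)={4,7,8}: no change => not a revision
Constraint 2 (U + Z = Y) on D(U)={4,7,8} D(Z)={2,3,6,7,8} D(Y)={3,5,7}: U {4,7,8}->{4}; Z {2,3,6,7,8}->{3}; Y {3,5,7}->{7} => REVISION
Constraint 3 (Y < Z) on D(Y)={7} D(Z)={3}: Y {7}->{}; Z {3}->{} => REVISION
Total revisions = 2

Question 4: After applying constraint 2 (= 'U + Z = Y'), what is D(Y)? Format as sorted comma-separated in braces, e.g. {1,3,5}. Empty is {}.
Answer: {7}

Derivation:
Constraint 1 (Y != U) on D(Y)={3,5,7} D(U)={4,7,8}: no change
Constraint 2 (U + Z = Y) on D(U)={4,7,8} D(Z)={2,3,6,7,8} D(Y)={3,5,7}: U {4,7,8}->{4}; Z {2,3,6,7,8}->{3}; Y {3,5,7}->{7}
So after constraint 2: D(Y) = {7}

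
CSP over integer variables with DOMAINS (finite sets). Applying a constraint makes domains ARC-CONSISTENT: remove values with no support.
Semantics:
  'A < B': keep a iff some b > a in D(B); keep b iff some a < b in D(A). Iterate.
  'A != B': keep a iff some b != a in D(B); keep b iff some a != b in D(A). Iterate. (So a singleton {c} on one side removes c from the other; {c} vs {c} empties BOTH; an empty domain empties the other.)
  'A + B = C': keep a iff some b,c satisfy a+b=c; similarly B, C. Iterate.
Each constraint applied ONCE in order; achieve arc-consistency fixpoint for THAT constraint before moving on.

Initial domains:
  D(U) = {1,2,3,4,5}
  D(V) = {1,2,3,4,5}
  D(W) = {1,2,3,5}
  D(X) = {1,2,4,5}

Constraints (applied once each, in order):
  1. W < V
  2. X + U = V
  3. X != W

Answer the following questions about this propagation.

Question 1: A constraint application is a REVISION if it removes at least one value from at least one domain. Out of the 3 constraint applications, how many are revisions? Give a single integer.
Constraint 1 (W < V) on D(W)={1,2,3,5} D(V)={1,2,3,4,5}: W {1,2,3,5}->{1,2,3}; V {1,2,3,4,5}->{2,3,4,5} => REVISION
Constraint 2 (X + U = V) on D(X)={1,2,4,5} D(U)={1,2,3,4,5} D(V)={2,3,4,5}: X {1,2,4,5}->{1,2,4}; U {1,2,3,4,5}->{1,2,3,4} => REVISION
Constraint 3 (X != W) on D(X)={1,2,4} D(W)={1,2,3}: no change => not a revision
Total revisions = 2

Answer: 2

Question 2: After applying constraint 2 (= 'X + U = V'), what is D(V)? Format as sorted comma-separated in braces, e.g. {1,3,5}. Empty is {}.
Constraint 1 (W < V) on D(W)={1,2,3,5} D(V)={1,2,3,4,5}: W {1,2,3,5}->{1,2,3}; V {1,2,3,4,5}->{2,3,4,5}
Constraint 2 (X + U = V) on D(X)={1,2,4,5} D(U)={1,2,3,4,5} D(V)={2,3,4,5}: X {1,2,4,5}->{1,2,4}; U {1,2,3,4,5}->{1,2,3,4}
So after constraint 2: D(V) = {2,3,4,5}

Answer: {2,3,4,5}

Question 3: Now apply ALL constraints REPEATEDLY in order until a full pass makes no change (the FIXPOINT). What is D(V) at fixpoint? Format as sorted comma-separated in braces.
pass 0 (initial): D(V)={1,2,3,4,5}
pass 1: U {1,2,3,4,5}->{1,2,3,4}; V {1,2,3,4,5}->{2,3,4,5}; W {1,2,3,5}->{1,2,3}; X {1,2,4,5}->{1,2,4}
pass 2: no change
Fixpoint after 2 passes: D(V) = {2,3,4,5}

Answer: {2,3,4,5}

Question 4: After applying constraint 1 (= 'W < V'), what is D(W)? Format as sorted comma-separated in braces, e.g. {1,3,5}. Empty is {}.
Answer: {1,2,3}

Derivation:
Constraint 1 (W < V) on D(W)={1,2,3,5} D(V)={1,2,3,4,5}: W {1,2,3,5}->{1,2,3}; V {1,2,3,4,5}->{2,3,4,5}
So after constraint 1: D(W) = {1,2,3}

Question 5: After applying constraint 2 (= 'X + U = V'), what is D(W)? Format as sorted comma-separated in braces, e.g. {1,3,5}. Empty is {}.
Answer: {1,2,3}

Derivation:
Constraint 1 (W < V) on D(W)={1,2,3,5} D(V)={1,2,3,4,5}: W {1,2,3,5}->{1,2,3}; V {1,2,3,4,5}->{2,3,4,5}
Constraint 2 (X + U = V) on D(X)={1,2,4,5} D(U)={1,2,3,4,5} D(V)={2,3,4,5}: X {1,2,4,5}->{1,2,4}; U {1,2,3,4,5}->{1,2,3,4}
So after constraint 2: D(W) = {1,2,3}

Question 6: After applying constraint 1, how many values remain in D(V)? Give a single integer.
Answer: 4

Derivation:
Constraint 1 (W < V) on D(W)={1,2,3,5} D(V)={1,2,3,4,5}: W {1,2,3,5}->{1,2,3}; V {1,2,3,4,5}->{2,3,4,5}
So after constraint 1: D(V)={2,3,4,5}, size = 4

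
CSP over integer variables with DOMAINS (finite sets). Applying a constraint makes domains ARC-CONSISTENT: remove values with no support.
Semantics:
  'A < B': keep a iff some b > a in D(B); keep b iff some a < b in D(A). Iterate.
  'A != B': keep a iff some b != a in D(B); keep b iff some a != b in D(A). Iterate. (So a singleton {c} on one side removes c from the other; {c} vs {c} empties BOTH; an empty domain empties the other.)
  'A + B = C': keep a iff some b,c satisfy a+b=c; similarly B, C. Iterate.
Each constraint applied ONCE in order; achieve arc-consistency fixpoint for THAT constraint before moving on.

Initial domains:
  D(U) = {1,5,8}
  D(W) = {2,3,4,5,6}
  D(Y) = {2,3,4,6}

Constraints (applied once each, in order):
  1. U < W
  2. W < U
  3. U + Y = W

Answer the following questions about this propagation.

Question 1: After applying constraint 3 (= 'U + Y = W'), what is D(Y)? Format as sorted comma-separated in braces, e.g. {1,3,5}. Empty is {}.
Answer: {}

Derivation:
Constraint 1 (U < W) on D(U)={1,5,8} D(W)={2,3,4,5,6}: U {1,5,8}->{1,5}
Constraint 2 (W < U) on D(W)={2,3,4,5,6} D(U)={1,5}: W {2,3,4,5,6}->{2,3,4}; U {1,5}->{5}
Constraint 3 (U + Y = W) on D(U)={5} D(Y)={2,3,4,6} D(W)={2,3,4}: U {5}->{}; Y {2,3,4,6}->{}; W {2,3,4}->{}
So after constraint 3: D(Y) = {}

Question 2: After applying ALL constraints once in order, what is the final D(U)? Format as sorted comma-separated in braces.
Answer: {}

Derivation:
Constraint 1 (U < W) on D(U)={1,5,8} D(W)={2,3,4,5,6}: U {1,5,8}->{1,5}
Constraint 2 (W < U) on D(W)={2,3,4,5,6} D(U)={1,5}: W {2,3,4,5,6}->{2,3,4}; U {1,5}->{5}
Constraint 3 (U + Y = W) on D(U)={5} D(Y)={2,3,4,6} D(W)={2,3,4}: U {5}->{}; Y {2,3,4,6}->{}; W {2,3,4}->{}
So after all 3 constraints: D(U) = {}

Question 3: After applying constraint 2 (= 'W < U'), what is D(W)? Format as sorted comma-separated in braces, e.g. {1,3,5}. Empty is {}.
Constraint 1 (U < W) on D(U)={1,5,8} D(W)={2,3,4,5,6}: U {1,5,8}->{1,5}
Constraint 2 (W < U) on D(W)={2,3,4,5,6} D(U)={1,5}: W {2,3,4,5,6}->{2,3,4}; U {1,5}->{5}
So after constraint 2: D(W) = {2,3,4}

Answer: {2,3,4}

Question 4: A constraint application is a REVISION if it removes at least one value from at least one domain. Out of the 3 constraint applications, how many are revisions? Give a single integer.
Constraint 1 (U < W) on D(U)={1,5,8} D(W)={2,3,4,5,6}: U {1,5,8}->{1,5} => REVISION
Constraint 2 (W < U) on D(W)={2,3,4,5,6} D(U)={1,5}: W {2,3,4,5,6}->{2,3,4}; U {1,5}->{5} => REVISION
Constraint 3 (U + Y = W) on D(U)={5} D(Y)={2,3,4,6} D(W)={2,3,4}: U {5}->{}; Y {2,3,4,6}->{}; W {2,3,4}->{} => REVISION
Total revisions = 3

Answer: 3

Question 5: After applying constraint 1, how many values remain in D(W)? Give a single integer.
Constraint 1 (U < W) on D(U)={1,5,8} D(W)={2,3,4,5,6}: U {1,5,8}->{1,5}
So after constraint 1: D(W)={2,3,4,5,6}, size = 5

Answer: 5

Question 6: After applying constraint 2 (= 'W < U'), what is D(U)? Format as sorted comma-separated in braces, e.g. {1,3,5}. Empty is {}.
Answer: {5}

Derivation:
Constraint 1 (U < W) on D(U)={1,5,8} D(W)={2,3,4,5,6}: U {1,5,8}->{1,5}
Constraint 2 (W < U) on D(W)={2,3,4,5,6} D(U)={1,5}: W {2,3,4,5,6}->{2,3,4}; U {1,5}->{5}
So after constraint 2: D(U) = {5}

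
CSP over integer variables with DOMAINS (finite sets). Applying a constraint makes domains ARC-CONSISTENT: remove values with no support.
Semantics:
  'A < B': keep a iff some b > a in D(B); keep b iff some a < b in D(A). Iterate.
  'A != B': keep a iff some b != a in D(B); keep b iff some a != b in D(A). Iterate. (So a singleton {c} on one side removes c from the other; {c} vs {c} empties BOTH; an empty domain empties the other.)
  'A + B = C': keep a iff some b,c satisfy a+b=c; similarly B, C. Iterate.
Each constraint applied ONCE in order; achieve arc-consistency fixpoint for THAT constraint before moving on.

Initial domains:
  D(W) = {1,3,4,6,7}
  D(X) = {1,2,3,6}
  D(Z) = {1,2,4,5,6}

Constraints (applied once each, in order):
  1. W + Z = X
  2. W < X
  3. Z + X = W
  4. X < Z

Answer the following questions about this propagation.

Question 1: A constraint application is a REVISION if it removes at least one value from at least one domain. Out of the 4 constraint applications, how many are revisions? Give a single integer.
Answer: 3

Derivation:
Constraint 1 (W + Z = X) on D(W)={1,3,4,6,7} D(Z)={1,2,4,5,6} D(X)={1,2,3,6}: W {1,3,4,6,7}->{1,4}; Z {1,2,4,5,6}->{1,2,5}; X {1,2,3,6}->{2,3,6} => REVISION
Constraint 2 (W < X) on D(W)={1,4} D(X)={2,3,6}: no change => not a revision
Constraint 3 (Z + X = W) on D(Z)={1,2,5} D(X)={2,3,6} D(W)={1,4}: Z {1,2,5}->{1,2}; X {2,3,6}->{2,3}; W {1,4}->{4} => REVISION
Constraint 4 (X < Z) on D(X)={2,3} D(Z)={1,2}: X {2,3}->{}; Z {1,2}->{} => REVISION
Total revisions = 3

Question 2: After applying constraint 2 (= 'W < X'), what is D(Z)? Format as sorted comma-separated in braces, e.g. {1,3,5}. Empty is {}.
Constraint 1 (W + Z = X) on D(W)={1,3,4,6,7} D(Z)={1,2,4,5,6} D(X)={1,2,3,6}: W {1,3,4,6,7}->{1,4}; Z {1,2,4,5,6}->{1,2,5}; X {1,2,3,6}->{2,3,6}
Constraint 2 (W < X) on D(W)={1,4} D(X)={2,3,6}: no change
So after constraint 2: D(Z) = {1,2,5}

Answer: {1,2,5}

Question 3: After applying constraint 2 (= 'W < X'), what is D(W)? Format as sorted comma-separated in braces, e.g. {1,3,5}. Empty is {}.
Constraint 1 (W + Z = X) on D(W)={1,3,4,6,7} D(Z)={1,2,4,5,6} D(X)={1,2,3,6}: W {1,3,4,6,7}->{1,4}; Z {1,2,4,5,6}->{1,2,5}; X {1,2,3,6}->{2,3,6}
Constraint 2 (W < X) on D(W)={1,4} D(X)={2,3,6}: no change
So after constraint 2: D(W) = {1,4}

Answer: {1,4}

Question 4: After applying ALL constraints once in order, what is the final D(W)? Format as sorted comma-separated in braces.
Answer: {4}

Derivation:
Constraint 1 (W + Z = X) on D(W)={1,3,4,6,7} D(Z)={1,2,4,5,6} D(X)={1,2,3,6}: W {1,3,4,6,7}->{1,4}; Z {1,2,4,5,6}->{1,2,5}; X {1,2,3,6}->{2,3,6}
Constraint 2 (W < X) on D(W)={1,4} D(X)={2,3,6}: no change
Constraint 3 (Z + X = W) on D(Z)={1,2,5} D(X)={2,3,6} D(W)={1,4}: Z {1,2,5}->{1,2}; X {2,3,6}->{2,3}; W {1,4}->{4}
Constraint 4 (X < Z) on D(X)={2,3} D(Z)={1,2}: X {2,3}->{}; Z {1,2}->{}
So after all 4 constraints: D(W) = {4}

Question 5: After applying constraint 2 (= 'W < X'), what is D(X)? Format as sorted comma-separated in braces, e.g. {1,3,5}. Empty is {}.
Answer: {2,3,6}

Derivation:
Constraint 1 (W + Z = X) on D(W)={1,3,4,6,7} D(Z)={1,2,4,5,6} D(X)={1,2,3,6}: W {1,3,4,6,7}->{1,4}; Z {1,2,4,5,6}->{1,2,5}; X {1,2,3,6}->{2,3,6}
Constraint 2 (W < X) on D(W)={1,4} D(X)={2,3,6}: no change
So after constraint 2: D(X) = {2,3,6}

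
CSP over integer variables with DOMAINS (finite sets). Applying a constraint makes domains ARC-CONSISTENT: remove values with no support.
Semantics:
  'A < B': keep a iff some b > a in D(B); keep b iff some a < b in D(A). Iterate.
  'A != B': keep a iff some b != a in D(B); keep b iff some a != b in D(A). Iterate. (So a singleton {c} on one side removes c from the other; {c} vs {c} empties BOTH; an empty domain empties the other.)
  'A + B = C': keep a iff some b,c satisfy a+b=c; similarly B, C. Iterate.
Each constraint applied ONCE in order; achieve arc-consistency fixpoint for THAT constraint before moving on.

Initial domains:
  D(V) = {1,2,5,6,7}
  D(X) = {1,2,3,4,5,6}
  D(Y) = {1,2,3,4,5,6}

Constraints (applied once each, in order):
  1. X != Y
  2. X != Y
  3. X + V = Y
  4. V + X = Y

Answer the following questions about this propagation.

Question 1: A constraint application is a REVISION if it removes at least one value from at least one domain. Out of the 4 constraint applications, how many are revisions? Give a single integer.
Answer: 1

Derivation:
Constraint 1 (X != Y) on D(X)={1,2,3,4,5,6} D(Y)={1,2,3,4,5,6}: no change => not a revision
Constraint 2 (X != Y) on D(X)={1,2,3,4,5,6} D(Y)={1,2,3,4,5,6}: no change => not a revision
Constraint 3 (X + V = Y) on D(X)={1,2,3,4,5,6} D(V)={1,2,5,6,7} D(Y)={1,2,3,4,5,6}: X {1,2,3,4,5,6}->{1,2,3,4,5}; V {1,2,5,6,7}->{1,2,5}; Y {1,2,3,4,5,6}->{2,3,4,5,6} => REVISION
Constraint 4 (V + X = Y) on D(V)={1,2,5} D(X)={1,2,3,4,5} D(Y)={2,3,4,5,6}: no change => not a revision
Total revisions = 1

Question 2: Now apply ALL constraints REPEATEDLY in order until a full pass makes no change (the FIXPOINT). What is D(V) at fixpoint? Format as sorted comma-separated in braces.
pass 0 (initial): D(V)={1,2,5,6,7}
pass 1: V {1,2,5,6,7}->{1,2,5}; X {1,2,3,4,5,6}->{1,2,3,4,5}; Y {1,2,3,4,5,6}->{2,3,4,5,6}
pass 2: no change
Fixpoint after 2 passes: D(V) = {1,2,5}

Answer: {1,2,5}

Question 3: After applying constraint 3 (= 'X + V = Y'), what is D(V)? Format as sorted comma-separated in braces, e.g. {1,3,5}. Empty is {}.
Constraint 1 (X != Y) on D(X)={1,2,3,4,5,6} D(Y)={1,2,3,4,5,6}: no change
Constraint 2 (X != Y) on D(X)={1,2,3,4,5,6} D(Y)={1,2,3,4,5,6}: no change
Constraint 3 (X + V = Y) on D(X)={1,2,3,4,5,6} D(V)={1,2,5,6,7} D(Y)={1,2,3,4,5,6}: X {1,2,3,4,5,6}->{1,2,3,4,5}; V {1,2,5,6,7}->{1,2,5}; Y {1,2,3,4,5,6}->{2,3,4,5,6}
So after constraint 3: D(V) = {1,2,5}

Answer: {1,2,5}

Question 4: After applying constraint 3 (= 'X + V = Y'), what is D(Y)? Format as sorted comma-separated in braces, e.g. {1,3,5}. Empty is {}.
Answer: {2,3,4,5,6}

Derivation:
Constraint 1 (X != Y) on D(X)={1,2,3,4,5,6} D(Y)={1,2,3,4,5,6}: no change
Constraint 2 (X != Y) on D(X)={1,2,3,4,5,6} D(Y)={1,2,3,4,5,6}: no change
Constraint 3 (X + V = Y) on D(X)={1,2,3,4,5,6} D(V)={1,2,5,6,7} D(Y)={1,2,3,4,5,6}: X {1,2,3,4,5,6}->{1,2,3,4,5}; V {1,2,5,6,7}->{1,2,5}; Y {1,2,3,4,5,6}->{2,3,4,5,6}
So after constraint 3: D(Y) = {2,3,4,5,6}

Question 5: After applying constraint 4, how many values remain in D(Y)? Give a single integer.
Constraint 1 (X != Y) on D(X)={1,2,3,4,5,6} D(Y)={1,2,3,4,5,6}: no change
Constraint 2 (X != Y) on D(X)={1,2,3,4,5,6} D(Y)={1,2,3,4,5,6}: no change
Constraint 3 (X + V = Y) on D(X)={1,2,3,4,5,6} D(V)={1,2,5,6,7} D(Y)={1,2,3,4,5,6}: X {1,2,3,4,5,6}->{1,2,3,4,5}; V {1,2,5,6,7}->{1,2,5}; Y {1,2,3,4,5,6}->{2,3,4,5,6}
Constraint 4 (V + X = Y) on D(V)={1,2,5} D(X)={1,2,3,4,5} D(Y)={2,3,4,5,6}: no change
So after constraint 4: D(Y)={2,3,4,5,6}, size = 5

Answer: 5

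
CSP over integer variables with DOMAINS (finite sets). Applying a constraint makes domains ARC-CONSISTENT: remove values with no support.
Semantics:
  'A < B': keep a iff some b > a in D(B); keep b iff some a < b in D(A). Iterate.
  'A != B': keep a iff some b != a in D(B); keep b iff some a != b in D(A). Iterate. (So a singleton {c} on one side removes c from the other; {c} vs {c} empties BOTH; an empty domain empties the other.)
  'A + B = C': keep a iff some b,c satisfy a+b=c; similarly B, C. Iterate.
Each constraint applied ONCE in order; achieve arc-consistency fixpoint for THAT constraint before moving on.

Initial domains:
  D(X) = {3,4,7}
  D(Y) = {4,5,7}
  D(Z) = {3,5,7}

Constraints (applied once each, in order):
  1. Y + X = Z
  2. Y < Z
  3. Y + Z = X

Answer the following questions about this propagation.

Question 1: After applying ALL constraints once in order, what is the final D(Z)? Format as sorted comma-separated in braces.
Answer: {}

Derivation:
Constraint 1 (Y + X = Z) on D(Y)={4,5,7} D(X)={3,4,7} D(Z)={3,5,7}: Y {4,5,7}->{4}; X {3,4,7}->{3}; Z {3,5,7}->{7}
Constraint 2 (Y < Z) on D(Y)={4} D(Z)={7}: no change
Constraint 3 (Y + Z = X) on D(Y)={4} D(Z)={7} D(X)={3}: Y {4}->{}; Z {7}->{}; X {3}->{}
So after all 3 constraints: D(Z) = {}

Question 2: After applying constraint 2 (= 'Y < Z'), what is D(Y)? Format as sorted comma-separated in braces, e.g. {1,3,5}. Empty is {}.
Constraint 1 (Y + X = Z) on D(Y)={4,5,7} D(X)={3,4,7} D(Z)={3,5,7}: Y {4,5,7}->{4}; X {3,4,7}->{3}; Z {3,5,7}->{7}
Constraint 2 (Y < Z) on D(Y)={4} D(Z)={7}: no change
So after constraint 2: D(Y) = {4}

Answer: {4}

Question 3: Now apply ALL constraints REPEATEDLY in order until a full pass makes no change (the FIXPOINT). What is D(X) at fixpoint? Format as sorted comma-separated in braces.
Answer: {}

Derivation:
pass 0 (initial): D(X)={3,4,7}
pass 1: X {3,4,7}->{}; Y {4,5,7}->{}; Z {3,5,7}->{}
pass 2: no change
Fixpoint after 2 passes: D(X) = {}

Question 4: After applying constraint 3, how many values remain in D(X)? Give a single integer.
Answer: 0

Derivation:
Constraint 1 (Y + X = Z) on D(Y)={4,5,7} D(X)={3,4,7} D(Z)={3,5,7}: Y {4,5,7}->{4}; X {3,4,7}->{3}; Z {3,5,7}->{7}
Constraint 2 (Y < Z) on D(Y)={4} D(Z)={7}: no change
Constraint 3 (Y + Z = X) on D(Y)={4} D(Z)={7} D(X)={3}: Y {4}->{}; Z {7}->{}; X {3}->{}
So after constraint 3: D(X)={}, size = 0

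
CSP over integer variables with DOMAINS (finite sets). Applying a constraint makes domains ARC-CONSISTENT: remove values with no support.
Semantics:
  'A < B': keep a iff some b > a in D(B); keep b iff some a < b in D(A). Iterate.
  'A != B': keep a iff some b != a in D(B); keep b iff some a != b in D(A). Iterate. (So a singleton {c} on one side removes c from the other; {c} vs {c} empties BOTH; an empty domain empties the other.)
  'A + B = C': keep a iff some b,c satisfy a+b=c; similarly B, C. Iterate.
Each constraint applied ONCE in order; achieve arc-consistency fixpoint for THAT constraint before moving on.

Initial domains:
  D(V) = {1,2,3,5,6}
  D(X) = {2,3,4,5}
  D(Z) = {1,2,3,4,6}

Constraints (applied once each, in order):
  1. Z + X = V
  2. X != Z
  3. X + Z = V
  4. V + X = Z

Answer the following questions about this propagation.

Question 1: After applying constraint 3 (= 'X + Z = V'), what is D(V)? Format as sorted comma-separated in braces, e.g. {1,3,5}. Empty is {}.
Constraint 1 (Z + X = V) on D(Z)={1,2,3,4,6} D(X)={2,3,4,5} D(V)={1,2,3,5,6}: Z {1,2,3,4,6}->{1,2,3,4}; V {1,2,3,5,6}->{3,5,6}
Constraint 2 (X != Z) on D(X)={2,3,4,5} D(Z)={1,2,3,4}: no change
Constraint 3 (X + Z = V) on D(X)={2,3,4,5} D(Z)={1,2,3,4} D(V)={3,5,6}: no change
So after constraint 3: D(V) = {3,5,6}

Answer: {3,5,6}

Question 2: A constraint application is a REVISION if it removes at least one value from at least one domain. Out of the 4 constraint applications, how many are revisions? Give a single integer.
Answer: 2

Derivation:
Constraint 1 (Z + X = V) on D(Z)={1,2,3,4,6} D(X)={2,3,4,5} D(V)={1,2,3,5,6}: Z {1,2,3,4,6}->{1,2,3,4}; V {1,2,3,5,6}->{3,5,6} => REVISION
Constraint 2 (X != Z) on D(X)={2,3,4,5} D(Z)={1,2,3,4}: no change => not a revision
Constraint 3 (X + Z = V) on D(X)={2,3,4,5} D(Z)={1,2,3,4} D(V)={3,5,6}: no change => not a revision
Constraint 4 (V + X = Z) on D(V)={3,5,6} D(X)={2,3,4,5} D(Z)={1,2,3,4}: V {3,5,6}->{}; X {2,3,4,5}->{}; Z {1,2,3,4}->{} => REVISION
Total revisions = 2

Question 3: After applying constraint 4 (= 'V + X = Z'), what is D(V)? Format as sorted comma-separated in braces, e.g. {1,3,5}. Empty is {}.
Constraint 1 (Z + X = V) on D(Z)={1,2,3,4,6} D(X)={2,3,4,5} D(V)={1,2,3,5,6}: Z {1,2,3,4,6}->{1,2,3,4}; V {1,2,3,5,6}->{3,5,6}
Constraint 2 (X != Z) on D(X)={2,3,4,5} D(Z)={1,2,3,4}: no change
Constraint 3 (X + Z = V) on D(X)={2,3,4,5} D(Z)={1,2,3,4} D(V)={3,5,6}: no change
Constraint 4 (V + X = Z) on D(V)={3,5,6} D(X)={2,3,4,5} D(Z)={1,2,3,4}: V {3,5,6}->{}; X {2,3,4,5}->{}; Z {1,2,3,4}->{}
So after constraint 4: D(V) = {}

Answer: {}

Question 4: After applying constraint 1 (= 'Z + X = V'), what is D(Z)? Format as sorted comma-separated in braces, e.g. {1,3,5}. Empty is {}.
Constraint 1 (Z + X = V) on D(Z)={1,2,3,4,6} D(X)={2,3,4,5} D(V)={1,2,3,5,6}: Z {1,2,3,4,6}->{1,2,3,4}; V {1,2,3,5,6}->{3,5,6}
So after constraint 1: D(Z) = {1,2,3,4}

Answer: {1,2,3,4}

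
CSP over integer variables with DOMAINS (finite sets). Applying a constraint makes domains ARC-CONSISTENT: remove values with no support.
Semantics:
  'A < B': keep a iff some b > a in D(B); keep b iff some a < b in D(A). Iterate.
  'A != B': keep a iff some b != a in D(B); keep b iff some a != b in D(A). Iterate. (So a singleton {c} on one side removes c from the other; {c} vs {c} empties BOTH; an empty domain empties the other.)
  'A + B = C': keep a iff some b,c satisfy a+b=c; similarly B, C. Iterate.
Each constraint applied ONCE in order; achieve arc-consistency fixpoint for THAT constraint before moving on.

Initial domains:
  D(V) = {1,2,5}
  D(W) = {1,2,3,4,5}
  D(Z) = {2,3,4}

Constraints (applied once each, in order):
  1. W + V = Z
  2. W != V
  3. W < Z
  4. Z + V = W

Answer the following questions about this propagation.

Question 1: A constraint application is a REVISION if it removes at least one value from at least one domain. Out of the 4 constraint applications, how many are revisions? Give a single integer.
Answer: 2

Derivation:
Constraint 1 (W + V = Z) on D(W)={1,2,3,4,5} D(V)={1,2,5} D(Z)={2,3,4}: W {1,2,3,4,5}->{1,2,3}; V {1,2,5}->{1,2} => REVISION
Constraint 2 (W != V) on D(W)={1,2,3} D(V)={1,2}: no change => not a revision
Constraint 3 (W < Z) on D(W)={1,2,3} D(Z)={2,3,4}: no change => not a revision
Constraint 4 (Z + V = W) on D(Z)={2,3,4} D(V)={1,2} D(W)={1,2,3}: Z {2,3,4}->{2}; V {1,2}->{1}; W {1,2,3}->{3} => REVISION
Total revisions = 2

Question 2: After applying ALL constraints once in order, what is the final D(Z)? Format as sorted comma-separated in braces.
Constraint 1 (W + V = Z) on D(W)={1,2,3,4,5} D(V)={1,2,5} D(Z)={2,3,4}: W {1,2,3,4,5}->{1,2,3}; V {1,2,5}->{1,2}
Constraint 2 (W != V) on D(W)={1,2,3} D(V)={1,2}: no change
Constraint 3 (W < Z) on D(W)={1,2,3} D(Z)={2,3,4}: no change
Constraint 4 (Z + V = W) on D(Z)={2,3,4} D(V)={1,2} D(W)={1,2,3}: Z {2,3,4}->{2}; V {1,2}->{1}; W {1,2,3}->{3}
So after all 4 constraints: D(Z) = {2}

Answer: {2}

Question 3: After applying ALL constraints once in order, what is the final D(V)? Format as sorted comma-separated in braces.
Answer: {1}

Derivation:
Constraint 1 (W + V = Z) on D(W)={1,2,3,4,5} D(V)={1,2,5} D(Z)={2,3,4}: W {1,2,3,4,5}->{1,2,3}; V {1,2,5}->{1,2}
Constraint 2 (W != V) on D(W)={1,2,3} D(V)={1,2}: no change
Constraint 3 (W < Z) on D(W)={1,2,3} D(Z)={2,3,4}: no change
Constraint 4 (Z + V = W) on D(Z)={2,3,4} D(V)={1,2} D(W)={1,2,3}: Z {2,3,4}->{2}; V {1,2}->{1}; W {1,2,3}->{3}
So after all 4 constraints: D(V) = {1}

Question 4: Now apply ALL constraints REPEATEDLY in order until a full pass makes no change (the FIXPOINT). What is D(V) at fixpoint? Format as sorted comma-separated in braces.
Answer: {}

Derivation:
pass 0 (initial): D(V)={1,2,5}
pass 1: V {1,2,5}->{1}; W {1,2,3,4,5}->{3}; Z {2,3,4}->{2}
pass 2: V {1}->{}; W {3}->{}; Z {2}->{}
pass 3: no change
Fixpoint after 3 passes: D(V) = {}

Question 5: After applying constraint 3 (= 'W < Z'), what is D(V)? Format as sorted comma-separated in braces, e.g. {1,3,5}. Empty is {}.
Constraint 1 (W + V = Z) on D(W)={1,2,3,4,5} D(V)={1,2,5} D(Z)={2,3,4}: W {1,2,3,4,5}->{1,2,3}; V {1,2,5}->{1,2}
Constraint 2 (W != V) on D(W)={1,2,3} D(V)={1,2}: no change
Constraint 3 (W < Z) on D(W)={1,2,3} D(Z)={2,3,4}: no change
So after constraint 3: D(V) = {1,2}

Answer: {1,2}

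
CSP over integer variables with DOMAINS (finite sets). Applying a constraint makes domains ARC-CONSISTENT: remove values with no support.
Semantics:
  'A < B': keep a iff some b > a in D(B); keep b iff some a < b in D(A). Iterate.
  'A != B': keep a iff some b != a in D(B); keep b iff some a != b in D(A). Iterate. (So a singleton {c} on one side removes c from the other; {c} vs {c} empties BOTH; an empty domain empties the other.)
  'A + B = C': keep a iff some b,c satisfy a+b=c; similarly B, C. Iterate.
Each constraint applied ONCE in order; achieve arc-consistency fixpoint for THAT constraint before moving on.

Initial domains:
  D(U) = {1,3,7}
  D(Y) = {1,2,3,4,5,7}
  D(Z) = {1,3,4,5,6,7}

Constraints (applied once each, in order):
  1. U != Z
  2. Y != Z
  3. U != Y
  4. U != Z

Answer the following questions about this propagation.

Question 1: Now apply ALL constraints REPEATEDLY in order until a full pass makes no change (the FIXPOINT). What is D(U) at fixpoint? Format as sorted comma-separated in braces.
Answer: {1,3,7}

Derivation:
pass 0 (initial): D(U)={1,3,7}
pass 1: no change
Fixpoint after 1 passes: D(U) = {1,3,7}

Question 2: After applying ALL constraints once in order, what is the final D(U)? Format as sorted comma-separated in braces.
Constraint 1 (U != Z) on D(U)={1,3,7} D(Z)={1,3,4,5,6,7}: no change
Constraint 2 (Y != Z) on D(Y)={1,2,3,4,5,7} D(Z)={1,3,4,5,6,7}: no change
Constraint 3 (U != Y) on D(U)={1,3,7} D(Y)={1,2,3,4,5,7}: no change
Constraint 4 (U != Z) on D(U)={1,3,7} D(Z)={1,3,4,5,6,7}: no change
So after all 4 constraints: D(U) = {1,3,7}

Answer: {1,3,7}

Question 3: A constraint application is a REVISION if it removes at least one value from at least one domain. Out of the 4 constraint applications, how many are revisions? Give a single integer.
Constraint 1 (U != Z) on D(U)={1,3,7} D(Z)={1,3,4,5,6,7}: no change => not a revision
Constraint 2 (Y != Z) on D(Y)={1,2,3,4,5,7} D(Z)={1,3,4,5,6,7}: no change => not a revision
Constraint 3 (U != Y) on D(U)={1,3,7} D(Y)={1,2,3,4,5,7}: no change => not a revision
Constraint 4 (U != Z) on D(U)={1,3,7} D(Z)={1,3,4,5,6,7}: no change => not a revision
Total revisions = 0

Answer: 0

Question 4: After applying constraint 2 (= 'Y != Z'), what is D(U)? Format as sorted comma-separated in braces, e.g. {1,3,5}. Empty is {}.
Answer: {1,3,7}

Derivation:
Constraint 1 (U != Z) on D(U)={1,3,7} D(Z)={1,3,4,5,6,7}: no change
Constraint 2 (Y != Z) on D(Y)={1,2,3,4,5,7} D(Z)={1,3,4,5,6,7}: no change
So after constraint 2: D(U) = {1,3,7}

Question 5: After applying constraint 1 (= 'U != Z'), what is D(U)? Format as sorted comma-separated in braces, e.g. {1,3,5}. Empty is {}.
Constraint 1 (U != Z) on D(U)={1,3,7} D(Z)={1,3,4,5,6,7}: no change
So after constraint 1: D(U) = {1,3,7}

Answer: {1,3,7}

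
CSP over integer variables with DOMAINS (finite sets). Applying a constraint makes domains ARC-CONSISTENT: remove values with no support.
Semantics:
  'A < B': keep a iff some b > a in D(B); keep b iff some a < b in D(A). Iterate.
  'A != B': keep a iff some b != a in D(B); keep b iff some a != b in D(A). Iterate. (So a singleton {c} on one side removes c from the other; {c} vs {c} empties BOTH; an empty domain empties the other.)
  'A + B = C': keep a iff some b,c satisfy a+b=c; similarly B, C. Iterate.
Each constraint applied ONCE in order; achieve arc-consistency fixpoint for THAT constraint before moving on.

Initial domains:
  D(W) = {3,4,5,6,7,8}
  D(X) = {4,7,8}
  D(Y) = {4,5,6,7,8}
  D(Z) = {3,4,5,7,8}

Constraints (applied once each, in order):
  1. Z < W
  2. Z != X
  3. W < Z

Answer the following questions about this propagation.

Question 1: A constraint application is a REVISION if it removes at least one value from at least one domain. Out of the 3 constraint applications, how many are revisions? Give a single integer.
Constraint 1 (Z < W) on D(Z)={3,4,5,7,8} D(W)={3,4,5,6,7,8}: Z {3,4,5,7,8}->{3,4,5,7}; W {3,4,5,6,7,8}->{4,5,6,7,8} => REVISION
Constraint 2 (Z != X) on D(Z)={3,4,5,7} D(X)={4,7,8}: no change => not a revision
Constraint 3 (W < Z) on D(W)={4,5,6,7,8} D(Z)={3,4,5,7}: W {4,5,6,7,8}->{4,5,6}; Z {3,4,5,7}->{5,7} => REVISION
Total revisions = 2

Answer: 2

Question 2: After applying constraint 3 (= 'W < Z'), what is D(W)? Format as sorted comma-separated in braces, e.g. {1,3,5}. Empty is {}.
Answer: {4,5,6}

Derivation:
Constraint 1 (Z < W) on D(Z)={3,4,5,7,8} D(W)={3,4,5,6,7,8}: Z {3,4,5,7,8}->{3,4,5,7}; W {3,4,5,6,7,8}->{4,5,6,7,8}
Constraint 2 (Z != X) on D(Z)={3,4,5,7} D(X)={4,7,8}: no change
Constraint 3 (W < Z) on D(W)={4,5,6,7,8} D(Z)={3,4,5,7}: W {4,5,6,7,8}->{4,5,6}; Z {3,4,5,7}->{5,7}
So after constraint 3: D(W) = {4,5,6}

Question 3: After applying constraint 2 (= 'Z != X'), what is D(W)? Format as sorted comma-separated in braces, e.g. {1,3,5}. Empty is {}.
Answer: {4,5,6,7,8}

Derivation:
Constraint 1 (Z < W) on D(Z)={3,4,5,7,8} D(W)={3,4,5,6,7,8}: Z {3,4,5,7,8}->{3,4,5,7}; W {3,4,5,6,7,8}->{4,5,6,7,8}
Constraint 2 (Z != X) on D(Z)={3,4,5,7} D(X)={4,7,8}: no change
So after constraint 2: D(W) = {4,5,6,7,8}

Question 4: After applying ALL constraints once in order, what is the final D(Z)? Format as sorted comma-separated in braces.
Answer: {5,7}

Derivation:
Constraint 1 (Z < W) on D(Z)={3,4,5,7,8} D(W)={3,4,5,6,7,8}: Z {3,4,5,7,8}->{3,4,5,7}; W {3,4,5,6,7,8}->{4,5,6,7,8}
Constraint 2 (Z != X) on D(Z)={3,4,5,7} D(X)={4,7,8}: no change
Constraint 3 (W < Z) on D(W)={4,5,6,7,8} D(Z)={3,4,5,7}: W {4,5,6,7,8}->{4,5,6}; Z {3,4,5,7}->{5,7}
So after all 3 constraints: D(Z) = {5,7}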